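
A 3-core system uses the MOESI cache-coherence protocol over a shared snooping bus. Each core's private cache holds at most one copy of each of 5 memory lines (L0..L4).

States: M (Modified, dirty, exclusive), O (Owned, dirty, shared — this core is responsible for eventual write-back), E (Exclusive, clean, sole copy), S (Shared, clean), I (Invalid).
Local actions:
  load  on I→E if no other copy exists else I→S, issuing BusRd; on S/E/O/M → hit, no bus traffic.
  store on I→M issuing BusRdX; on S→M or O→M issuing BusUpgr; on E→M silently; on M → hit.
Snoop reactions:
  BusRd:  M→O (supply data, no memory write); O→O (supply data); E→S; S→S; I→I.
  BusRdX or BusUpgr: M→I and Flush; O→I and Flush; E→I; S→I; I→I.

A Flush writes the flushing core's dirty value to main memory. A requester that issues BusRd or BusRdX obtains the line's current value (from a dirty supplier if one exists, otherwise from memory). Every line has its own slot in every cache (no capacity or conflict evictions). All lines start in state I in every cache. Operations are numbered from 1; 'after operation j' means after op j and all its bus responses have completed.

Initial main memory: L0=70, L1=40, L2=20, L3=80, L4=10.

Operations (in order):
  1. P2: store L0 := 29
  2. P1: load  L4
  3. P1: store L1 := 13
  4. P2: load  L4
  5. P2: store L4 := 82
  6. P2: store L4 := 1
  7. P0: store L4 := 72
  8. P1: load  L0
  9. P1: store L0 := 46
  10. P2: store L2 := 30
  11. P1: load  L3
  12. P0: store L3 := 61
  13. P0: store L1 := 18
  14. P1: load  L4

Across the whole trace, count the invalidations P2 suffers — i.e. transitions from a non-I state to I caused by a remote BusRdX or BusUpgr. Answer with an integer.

1. P2: store L0 := 29  bus=[BusRdX]  L0: P0=I P1=I P2=M  mem[L0]=70
2. P1: load  L4  bus=[BusRd]  L4: P0=I P1=E P2=I  mem[L4]=10
3. P1: store L1 := 13  bus=[BusRdX]  L1: P0=I P1=M P2=I  mem[L1]=40
4. P2: load  L4  bus=[BusRd]  L4: P0=I P1=S P2=S  mem[L4]=10
5. P2: store L4 := 82  bus=[BusUpgr]  L4: P0=I P1=I P2=M  mem[L4]=10
6. P2: store L4 := 1  bus=[-]  L4: P0=I P1=I P2=M  mem[L4]=10
7. P0: store L4 := 72  bus=[BusRdX,Flush]  L4: P0=M P1=I P2=I  mem[L4]=1
8. P1: load  L0  bus=[BusRd]  L0: P0=I P1=S P2=O  mem[L0]=70
9. P1: store L0 := 46  bus=[BusUpgr,Flush]  L0: P0=I P1=M P2=I  mem[L0]=29
10. P2: store L2 := 30  bus=[BusRdX]  L2: P0=I P1=I P2=M  mem[L2]=20
11. P1: load  L3  bus=[BusRd]  L3: P0=I P1=E P2=I  mem[L3]=80
12. P0: store L3 := 61  bus=[BusRdX]  L3: P0=M P1=I P2=I  mem[L3]=80
13. P0: store L1 := 18  bus=[BusRdX,Flush]  L1: P0=M P1=I P2=I  mem[L1]=13
14. P1: load  L4  bus=[BusRd]  L4: P0=O P1=S P2=I  mem[L4]=1

invalidations = 2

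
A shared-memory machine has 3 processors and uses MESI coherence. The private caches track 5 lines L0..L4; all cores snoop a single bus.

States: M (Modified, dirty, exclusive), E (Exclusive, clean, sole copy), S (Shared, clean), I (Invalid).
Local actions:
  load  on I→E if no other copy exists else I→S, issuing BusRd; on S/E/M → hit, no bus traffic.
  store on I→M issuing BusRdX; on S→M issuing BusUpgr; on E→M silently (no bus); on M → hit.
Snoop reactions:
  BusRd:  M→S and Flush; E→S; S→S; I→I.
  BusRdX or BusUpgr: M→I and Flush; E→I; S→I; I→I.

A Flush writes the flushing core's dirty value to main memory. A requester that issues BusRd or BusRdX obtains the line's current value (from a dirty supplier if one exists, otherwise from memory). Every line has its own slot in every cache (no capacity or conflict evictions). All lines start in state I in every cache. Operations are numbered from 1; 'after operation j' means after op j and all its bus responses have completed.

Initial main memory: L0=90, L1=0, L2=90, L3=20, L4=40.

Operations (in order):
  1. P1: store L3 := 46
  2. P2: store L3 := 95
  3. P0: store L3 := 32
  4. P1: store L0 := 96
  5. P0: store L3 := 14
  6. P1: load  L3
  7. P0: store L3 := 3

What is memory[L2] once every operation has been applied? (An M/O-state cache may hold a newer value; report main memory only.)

memory[L2] = 90

step 1: P1: store L3 := 46  ⟶  IMI  (L3)  txn=BusRdX  M[L3]=20
step 2: P2: store L3 := 95  ⟶  IIM  (L3)  txn=BusRdX+Flush  M[L3]=46
step 3: P0: store L3 := 32  ⟶  MII  (L3)  txn=BusRdX+Flush  M[L3]=95
step 4: P1: store L0 := 96  ⟶  IMI  (L0)  txn=BusRdX  M[L0]=90
step 5: P0: store L3 := 14  ⟶  MII  (L3)  txn=∅  M[L3]=95
step 6: P1: load  L3  ⟶  SSI  (L3)  txn=BusRd+Flush  M[L3]=14
step 7: P0: store L3 := 3  ⟶  MII  (L3)  txn=BusUpgr  M[L3]=14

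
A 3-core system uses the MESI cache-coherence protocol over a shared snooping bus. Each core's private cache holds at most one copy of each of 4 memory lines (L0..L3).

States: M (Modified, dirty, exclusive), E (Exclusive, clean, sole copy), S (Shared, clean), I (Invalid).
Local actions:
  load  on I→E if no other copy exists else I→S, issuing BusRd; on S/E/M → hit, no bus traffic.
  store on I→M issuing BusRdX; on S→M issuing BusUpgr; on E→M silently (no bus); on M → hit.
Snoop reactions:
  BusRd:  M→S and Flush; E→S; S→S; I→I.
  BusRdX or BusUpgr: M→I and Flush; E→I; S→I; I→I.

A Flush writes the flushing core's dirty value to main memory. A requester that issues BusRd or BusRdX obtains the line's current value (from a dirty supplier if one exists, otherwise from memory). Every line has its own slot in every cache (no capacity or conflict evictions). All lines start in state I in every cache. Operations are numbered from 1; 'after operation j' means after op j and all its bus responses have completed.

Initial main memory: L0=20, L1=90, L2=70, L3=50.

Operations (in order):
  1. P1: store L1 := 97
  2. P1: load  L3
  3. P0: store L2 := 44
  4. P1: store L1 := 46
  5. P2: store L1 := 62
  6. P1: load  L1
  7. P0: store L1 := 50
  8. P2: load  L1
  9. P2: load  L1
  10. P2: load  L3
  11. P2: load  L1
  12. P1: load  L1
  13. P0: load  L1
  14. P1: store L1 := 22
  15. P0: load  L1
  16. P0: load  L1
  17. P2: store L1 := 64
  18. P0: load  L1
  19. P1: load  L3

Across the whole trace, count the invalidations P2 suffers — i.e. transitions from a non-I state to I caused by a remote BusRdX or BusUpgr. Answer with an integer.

invalidations = 2

  op1 P1: store L1 := 97 → I/M/I on L1; bus BusRdX; mem=90
  op2 P1: load  L3 → I/E/I on L3; bus BusRd; mem=50
  op3 P0: store L2 := 44 → M/I/I on L2; bus BusRdX; mem=70
  op4 P1: store L1 := 46 → I/M/I on L1; bus (none); mem=90
  op5 P2: store L1 := 62 → I/I/M on L1; bus BusRdX Flush; mem=46
  op6 P1: load  L1 → I/S/S on L1; bus BusRd Flush; mem=62
  op7 P0: store L1 := 50 → M/I/I on L1; bus BusRdX; mem=62
  op8 P2: load  L1 → S/I/S on L1; bus BusRd Flush; mem=50
  op9 P2: load  L1 → S/I/S on L1; bus (none); mem=50
  op10 P2: load  L3 → I/S/S on L3; bus BusRd; mem=50
  op11 P2: load  L1 → S/I/S on L1; bus (none); mem=50
  op12 P1: load  L1 → S/S/S on L1; bus BusRd; mem=50
  op13 P0: load  L1 → S/S/S on L1; bus (none); mem=50
  op14 P1: store L1 := 22 → I/M/I on L1; bus BusUpgr; mem=50
  op15 P0: load  L1 → S/S/I on L1; bus BusRd Flush; mem=22
  op16 P0: load  L1 → S/S/I on L1; bus (none); mem=22
  op17 P2: store L1 := 64 → I/I/M on L1; bus BusRdX; mem=22
  op18 P0: load  L1 → S/I/S on L1; bus BusRd Flush; mem=64
  op19 P1: load  L3 → I/S/S on L3; bus (none); mem=50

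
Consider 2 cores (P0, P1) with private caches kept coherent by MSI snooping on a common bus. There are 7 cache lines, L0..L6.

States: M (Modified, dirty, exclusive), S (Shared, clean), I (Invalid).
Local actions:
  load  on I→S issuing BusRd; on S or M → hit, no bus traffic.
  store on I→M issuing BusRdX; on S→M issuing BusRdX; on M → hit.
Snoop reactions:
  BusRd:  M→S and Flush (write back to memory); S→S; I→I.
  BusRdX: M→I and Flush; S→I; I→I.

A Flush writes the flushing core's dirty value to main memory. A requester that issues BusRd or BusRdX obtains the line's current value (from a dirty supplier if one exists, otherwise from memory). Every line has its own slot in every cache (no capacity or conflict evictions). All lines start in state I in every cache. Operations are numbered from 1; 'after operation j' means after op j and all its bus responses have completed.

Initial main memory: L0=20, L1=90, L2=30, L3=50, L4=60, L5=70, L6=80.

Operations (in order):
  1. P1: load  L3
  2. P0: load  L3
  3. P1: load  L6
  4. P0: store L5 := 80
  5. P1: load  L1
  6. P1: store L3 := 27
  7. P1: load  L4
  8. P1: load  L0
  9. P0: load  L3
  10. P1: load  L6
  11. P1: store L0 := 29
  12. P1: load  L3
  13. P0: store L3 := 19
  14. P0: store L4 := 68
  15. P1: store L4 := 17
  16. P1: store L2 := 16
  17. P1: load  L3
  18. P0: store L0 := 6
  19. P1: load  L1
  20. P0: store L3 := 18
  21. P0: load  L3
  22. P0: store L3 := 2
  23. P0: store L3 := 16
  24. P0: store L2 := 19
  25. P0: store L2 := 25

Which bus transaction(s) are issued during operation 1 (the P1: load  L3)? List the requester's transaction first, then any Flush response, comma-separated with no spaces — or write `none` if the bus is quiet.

  op1 P1: load  L3 → I/S on L3; bus BusRd; mem=50
  op2 P0: load  L3 → S/S on L3; bus BusRd; mem=50
  op3 P1: load  L6 → I/S on L6; bus BusRd; mem=80
  op4 P0: store L5 := 80 → M/I on L5; bus BusRdX; mem=70
  op5 P1: load  L1 → I/S on L1; bus BusRd; mem=90
  op6 P1: store L3 := 27 → I/M on L3; bus BusRdX; mem=50
  op7 P1: load  L4 → I/S on L4; bus BusRd; mem=60
  op8 P1: load  L0 → I/S on L0; bus BusRd; mem=20
  op9 P0: load  L3 → S/S on L3; bus BusRd Flush; mem=27
  op10 P1: load  L6 → I/S on L6; bus (none); mem=80
  op11 P1: store L0 := 29 → I/M on L0; bus BusRdX; mem=20
  op12 P1: load  L3 → S/S on L3; bus (none); mem=27
  op13 P0: store L3 := 19 → M/I on L3; bus BusRdX; mem=27
  op14 P0: store L4 := 68 → M/I on L4; bus BusRdX; mem=60
  op15 P1: store L4 := 17 → I/M on L4; bus BusRdX Flush; mem=68
  op16 P1: store L2 := 16 → I/M on L2; bus BusRdX; mem=30
  op17 P1: load  L3 → S/S on L3; bus BusRd Flush; mem=19
  op18 P0: store L0 := 6 → M/I on L0; bus BusRdX Flush; mem=29
  op19 P1: load  L1 → I/S on L1; bus (none); mem=90
  op20 P0: store L3 := 18 → M/I on L3; bus BusRdX; mem=19
  op21 P0: load  L3 → M/I on L3; bus (none); mem=19
  op22 P0: store L3 := 2 → M/I on L3; bus (none); mem=19
  op23 P0: store L3 := 16 → M/I on L3; bus (none); mem=19
  op24 P0: store L2 := 19 → M/I on L2; bus BusRdX Flush; mem=16
  op25 P0: store L2 := 25 → M/I on L2; bus (none); mem=16

bus = BusRd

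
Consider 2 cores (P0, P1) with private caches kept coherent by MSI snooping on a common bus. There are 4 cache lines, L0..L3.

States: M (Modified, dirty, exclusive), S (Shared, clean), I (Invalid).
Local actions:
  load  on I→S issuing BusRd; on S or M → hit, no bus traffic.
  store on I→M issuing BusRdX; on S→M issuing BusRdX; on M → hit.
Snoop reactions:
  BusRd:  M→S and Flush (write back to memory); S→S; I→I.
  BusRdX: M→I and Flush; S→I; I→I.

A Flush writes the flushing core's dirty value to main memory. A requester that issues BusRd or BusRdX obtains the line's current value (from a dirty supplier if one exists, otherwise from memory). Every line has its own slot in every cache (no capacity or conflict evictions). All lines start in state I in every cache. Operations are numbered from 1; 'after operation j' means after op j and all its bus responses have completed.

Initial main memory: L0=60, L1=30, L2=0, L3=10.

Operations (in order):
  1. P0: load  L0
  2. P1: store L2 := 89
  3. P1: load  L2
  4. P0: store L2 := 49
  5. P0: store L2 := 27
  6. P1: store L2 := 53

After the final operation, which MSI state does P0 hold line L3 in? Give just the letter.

state = I

step 1: P0: load  L0  ⟶  SI  (L0)  txn=BusRd  M[L0]=60
step 2: P1: store L2 := 89  ⟶  IM  (L2)  txn=BusRdX  M[L2]=0
step 3: P1: load  L2  ⟶  IM  (L2)  txn=∅  M[L2]=0
step 4: P0: store L2 := 49  ⟶  MI  (L2)  txn=BusRdX+Flush  M[L2]=89
step 5: P0: store L2 := 27  ⟶  MI  (L2)  txn=∅  M[L2]=89
step 6: P1: store L2 := 53  ⟶  IM  (L2)  txn=BusRdX+Flush  M[L2]=27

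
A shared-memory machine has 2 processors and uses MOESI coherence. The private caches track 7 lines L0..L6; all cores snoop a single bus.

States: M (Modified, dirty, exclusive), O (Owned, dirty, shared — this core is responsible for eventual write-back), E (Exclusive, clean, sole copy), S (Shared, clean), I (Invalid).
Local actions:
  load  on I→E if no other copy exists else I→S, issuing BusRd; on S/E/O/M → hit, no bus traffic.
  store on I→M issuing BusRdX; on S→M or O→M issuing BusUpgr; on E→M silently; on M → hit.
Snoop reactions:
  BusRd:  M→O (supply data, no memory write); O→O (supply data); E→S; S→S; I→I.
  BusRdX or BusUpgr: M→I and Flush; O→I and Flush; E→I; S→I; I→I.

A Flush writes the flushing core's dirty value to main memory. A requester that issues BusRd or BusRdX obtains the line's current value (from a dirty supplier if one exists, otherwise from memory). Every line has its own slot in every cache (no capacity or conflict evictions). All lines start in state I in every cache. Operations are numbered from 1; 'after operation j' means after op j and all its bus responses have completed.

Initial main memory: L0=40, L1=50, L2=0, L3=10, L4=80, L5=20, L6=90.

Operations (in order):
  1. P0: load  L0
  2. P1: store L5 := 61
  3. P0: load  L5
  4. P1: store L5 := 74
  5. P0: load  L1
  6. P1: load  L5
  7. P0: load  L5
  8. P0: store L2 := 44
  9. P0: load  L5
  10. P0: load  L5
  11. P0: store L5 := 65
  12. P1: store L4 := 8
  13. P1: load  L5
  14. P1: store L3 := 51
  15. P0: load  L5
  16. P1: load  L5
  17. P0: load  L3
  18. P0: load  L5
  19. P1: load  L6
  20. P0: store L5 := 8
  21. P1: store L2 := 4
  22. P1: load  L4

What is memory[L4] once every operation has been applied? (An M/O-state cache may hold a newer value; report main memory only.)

  op1 P0: load  L0 → E/I on L0; bus BusRd; mem=40
  op2 P1: store L5 := 61 → I/M on L5; bus BusRdX; mem=20
  op3 P0: load  L5 → S/O on L5; bus BusRd; mem=20
  op4 P1: store L5 := 74 → I/M on L5; bus BusUpgr; mem=20
  op5 P0: load  L1 → E/I on L1; bus BusRd; mem=50
  op6 P1: load  L5 → I/M on L5; bus (none); mem=20
  op7 P0: load  L5 → S/O on L5; bus BusRd; mem=20
  op8 P0: store L2 := 44 → M/I on L2; bus BusRdX; mem=0
  op9 P0: load  L5 → S/O on L5; bus (none); mem=20
  op10 P0: load  L5 → S/O on L5; bus (none); mem=20
  op11 P0: store L5 := 65 → M/I on L5; bus BusUpgr Flush; mem=74
  op12 P1: store L4 := 8 → I/M on L4; bus BusRdX; mem=80
  op13 P1: load  L5 → O/S on L5; bus BusRd; mem=74
  op14 P1: store L3 := 51 → I/M on L3; bus BusRdX; mem=10
  op15 P0: load  L5 → O/S on L5; bus (none); mem=74
  op16 P1: load  L5 → O/S on L5; bus (none); mem=74
  op17 P0: load  L3 → S/O on L3; bus BusRd; mem=10
  op18 P0: load  L5 → O/S on L5; bus (none); mem=74
  op19 P1: load  L6 → I/E on L6; bus BusRd; mem=90
  op20 P0: store L5 := 8 → M/I on L5; bus BusUpgr; mem=74
  op21 P1: store L2 := 4 → I/M on L2; bus BusRdX Flush; mem=44
  op22 P1: load  L4 → I/M on L4; bus (none); mem=80

memory[L4] = 80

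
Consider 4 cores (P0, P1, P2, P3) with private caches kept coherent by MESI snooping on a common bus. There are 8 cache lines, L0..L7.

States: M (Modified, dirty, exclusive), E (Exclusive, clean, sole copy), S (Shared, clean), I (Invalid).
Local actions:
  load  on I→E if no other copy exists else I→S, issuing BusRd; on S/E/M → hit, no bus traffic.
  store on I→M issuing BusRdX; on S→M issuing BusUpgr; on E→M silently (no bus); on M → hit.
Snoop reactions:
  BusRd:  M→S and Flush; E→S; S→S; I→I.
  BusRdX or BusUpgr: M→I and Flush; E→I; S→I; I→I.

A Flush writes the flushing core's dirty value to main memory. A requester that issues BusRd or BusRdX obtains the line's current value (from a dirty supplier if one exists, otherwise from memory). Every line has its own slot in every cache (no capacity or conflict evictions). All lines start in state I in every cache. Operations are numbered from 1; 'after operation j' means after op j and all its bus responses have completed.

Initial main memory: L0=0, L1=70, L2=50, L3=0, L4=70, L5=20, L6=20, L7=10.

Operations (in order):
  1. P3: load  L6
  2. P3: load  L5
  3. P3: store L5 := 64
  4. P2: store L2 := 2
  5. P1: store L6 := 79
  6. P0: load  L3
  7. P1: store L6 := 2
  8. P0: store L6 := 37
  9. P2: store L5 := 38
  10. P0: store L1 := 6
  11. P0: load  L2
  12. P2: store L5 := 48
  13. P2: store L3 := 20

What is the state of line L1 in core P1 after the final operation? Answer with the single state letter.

  op1 P3: load  L6 → I/I/I/E on L6; bus BusRd; mem=20
  op2 P3: load  L5 → I/I/I/E on L5; bus BusRd; mem=20
  op3 P3: store L5 := 64 → I/I/I/M on L5; bus (none); mem=20
  op4 P2: store L2 := 2 → I/I/M/I on L2; bus BusRdX; mem=50
  op5 P1: store L6 := 79 → I/M/I/I on L6; bus BusRdX; mem=20
  op6 P0: load  L3 → E/I/I/I on L3; bus BusRd; mem=0
  op7 P1: store L6 := 2 → I/M/I/I on L6; bus (none); mem=20
  op8 P0: store L6 := 37 → M/I/I/I on L6; bus BusRdX Flush; mem=2
  op9 P2: store L5 := 38 → I/I/M/I on L5; bus BusRdX Flush; mem=64
  op10 P0: store L1 := 6 → M/I/I/I on L1; bus BusRdX; mem=70
  op11 P0: load  L2 → S/I/S/I on L2; bus BusRd Flush; mem=2
  op12 P2: store L5 := 48 → I/I/M/I on L5; bus (none); mem=64
  op13 P2: store L3 := 20 → I/I/M/I on L3; bus BusRdX; mem=0

state = I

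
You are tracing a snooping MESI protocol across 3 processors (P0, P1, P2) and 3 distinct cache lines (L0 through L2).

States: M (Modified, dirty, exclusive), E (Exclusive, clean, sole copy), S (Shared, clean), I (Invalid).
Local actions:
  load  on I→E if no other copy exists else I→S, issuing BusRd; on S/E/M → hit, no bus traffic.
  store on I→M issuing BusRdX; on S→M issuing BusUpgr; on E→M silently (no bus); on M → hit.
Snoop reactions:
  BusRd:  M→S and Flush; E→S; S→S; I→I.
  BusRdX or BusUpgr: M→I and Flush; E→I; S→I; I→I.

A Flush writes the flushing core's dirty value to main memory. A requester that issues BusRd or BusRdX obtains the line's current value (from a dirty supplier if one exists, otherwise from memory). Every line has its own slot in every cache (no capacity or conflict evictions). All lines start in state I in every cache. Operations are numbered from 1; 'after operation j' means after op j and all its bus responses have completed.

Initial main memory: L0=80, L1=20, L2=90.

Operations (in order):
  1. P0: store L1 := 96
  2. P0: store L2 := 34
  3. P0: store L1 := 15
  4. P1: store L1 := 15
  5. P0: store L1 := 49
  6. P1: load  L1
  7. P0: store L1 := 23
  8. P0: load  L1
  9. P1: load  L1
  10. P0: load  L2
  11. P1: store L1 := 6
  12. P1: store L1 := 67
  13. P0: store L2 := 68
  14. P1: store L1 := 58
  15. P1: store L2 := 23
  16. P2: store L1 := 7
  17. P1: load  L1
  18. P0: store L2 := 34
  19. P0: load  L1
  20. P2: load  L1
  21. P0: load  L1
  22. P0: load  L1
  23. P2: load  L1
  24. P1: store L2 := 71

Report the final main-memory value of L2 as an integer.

memory[L2] = 34

[1] P0: store L1 := 96 | P0:M(96), P1:I, P2:I | bus: BusRdX
[2] P0: store L2 := 34 | P0:M(34), P1:I, P2:I | bus: BusRdX
[3] P0: store L1 := 15 | P0:M(15), P1:I, P2:I | bus: none
[4] P1: store L1 := 15 | P0:I, P1:M(15), P2:I | bus: BusRdX,Flush
[5] P0: store L1 := 49 | P0:M(49), P1:I, P2:I | bus: BusRdX,Flush
[6] P1: load  L1 | P0:S(49), P1:S(49), P2:I | bus: BusRd,Flush
[7] P0: store L1 := 23 | P0:M(23), P1:I, P2:I | bus: BusUpgr
[8] P0: load  L1 | P0:M(23), P1:I, P2:I | bus: none
[9] P1: load  L1 | P0:S(23), P1:S(23), P2:I | bus: BusRd,Flush
[10] P0: load  L2 | P0:M(34), P1:I, P2:I | bus: none
[11] P1: store L1 := 6 | P0:I, P1:M(6), P2:I | bus: BusUpgr
[12] P1: store L1 := 67 | P0:I, P1:M(67), P2:I | bus: none
[13] P0: store L2 := 68 | P0:M(68), P1:I, P2:I | bus: none
[14] P1: store L1 := 58 | P0:I, P1:M(58), P2:I | bus: none
[15] P1: store L2 := 23 | P0:I, P1:M(23), P2:I | bus: BusRdX,Flush
[16] P2: store L1 := 7 | P0:I, P1:I, P2:M(7) | bus: BusRdX,Flush
[17] P1: load  L1 | P0:I, P1:S(7), P2:S(7) | bus: BusRd,Flush
[18] P0: store L2 := 34 | P0:M(34), P1:I, P2:I | bus: BusRdX,Flush
[19] P0: load  L1 | P0:S(7), P1:S(7), P2:S(7) | bus: BusRd
[20] P2: load  L1 | P0:S(7), P1:S(7), P2:S(7) | bus: none
[21] P0: load  L1 | P0:S(7), P1:S(7), P2:S(7) | bus: none
[22] P0: load  L1 | P0:S(7), P1:S(7), P2:S(7) | bus: none
[23] P2: load  L1 | P0:S(7), P1:S(7), P2:S(7) | bus: none
[24] P1: store L2 := 71 | P0:I, P1:M(71), P2:I | bus: BusRdX,Flush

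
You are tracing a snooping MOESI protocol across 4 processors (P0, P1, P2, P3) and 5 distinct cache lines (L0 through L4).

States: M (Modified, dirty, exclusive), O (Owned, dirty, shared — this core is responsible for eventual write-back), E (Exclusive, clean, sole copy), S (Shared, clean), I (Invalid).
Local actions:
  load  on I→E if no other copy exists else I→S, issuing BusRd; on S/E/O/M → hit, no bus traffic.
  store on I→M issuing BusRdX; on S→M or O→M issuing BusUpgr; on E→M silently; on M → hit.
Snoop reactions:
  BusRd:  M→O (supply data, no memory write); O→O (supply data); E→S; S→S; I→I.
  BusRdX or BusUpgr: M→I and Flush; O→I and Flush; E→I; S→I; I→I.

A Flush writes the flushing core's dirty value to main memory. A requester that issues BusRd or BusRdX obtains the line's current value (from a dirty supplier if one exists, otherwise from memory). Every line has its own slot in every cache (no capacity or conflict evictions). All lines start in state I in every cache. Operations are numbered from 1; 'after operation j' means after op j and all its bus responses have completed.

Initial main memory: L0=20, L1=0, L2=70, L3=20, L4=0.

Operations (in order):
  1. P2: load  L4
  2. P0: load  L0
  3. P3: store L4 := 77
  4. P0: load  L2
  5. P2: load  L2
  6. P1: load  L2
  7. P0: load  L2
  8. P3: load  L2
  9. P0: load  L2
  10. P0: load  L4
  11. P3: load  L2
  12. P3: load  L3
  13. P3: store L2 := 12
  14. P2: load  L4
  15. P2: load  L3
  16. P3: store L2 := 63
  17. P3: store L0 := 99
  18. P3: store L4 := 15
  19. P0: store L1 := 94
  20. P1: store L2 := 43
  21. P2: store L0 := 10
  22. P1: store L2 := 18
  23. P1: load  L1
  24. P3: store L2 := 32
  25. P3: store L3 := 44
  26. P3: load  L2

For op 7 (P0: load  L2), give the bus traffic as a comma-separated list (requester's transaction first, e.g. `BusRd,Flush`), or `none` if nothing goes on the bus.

step 1: P2: load  L4  ⟶  IIEI  (L4)  txn=BusRd  M[L4]=0
step 2: P0: load  L0  ⟶  EIII  (L0)  txn=BusRd  M[L0]=20
step 3: P3: store L4 := 77  ⟶  IIIM  (L4)  txn=BusRdX  M[L4]=0
step 4: P0: load  L2  ⟶  EIII  (L2)  txn=BusRd  M[L2]=70
step 5: P2: load  L2  ⟶  SISI  (L2)  txn=BusRd  M[L2]=70
step 6: P1: load  L2  ⟶  SSSI  (L2)  txn=BusRd  M[L2]=70
step 7: P0: load  L2  ⟶  SSSI  (L2)  txn=∅  M[L2]=70
step 8: P3: load  L2  ⟶  SSSS  (L2)  txn=BusRd  M[L2]=70
step 9: P0: load  L2  ⟶  SSSS  (L2)  txn=∅  M[L2]=70
step 10: P0: load  L4  ⟶  SIIO  (L4)  txn=BusRd  M[L4]=0
step 11: P3: load  L2  ⟶  SSSS  (L2)  txn=∅  M[L2]=70
step 12: P3: load  L3  ⟶  IIIE  (L3)  txn=BusRd  M[L3]=20
step 13: P3: store L2 := 12  ⟶  IIIM  (L2)  txn=BusUpgr  M[L2]=70
step 14: P2: load  L4  ⟶  SISO  (L4)  txn=BusRd  M[L4]=0
step 15: P2: load  L3  ⟶  IISS  (L3)  txn=BusRd  M[L3]=20
step 16: P3: store L2 := 63  ⟶  IIIM  (L2)  txn=∅  M[L2]=70
step 17: P3: store L0 := 99  ⟶  IIIM  (L0)  txn=BusRdX  M[L0]=20
step 18: P3: store L4 := 15  ⟶  IIIM  (L4)  txn=BusUpgr  M[L4]=0
step 19: P0: store L1 := 94  ⟶  MIII  (L1)  txn=BusRdX  M[L1]=0
step 20: P1: store L2 := 43  ⟶  IMII  (L2)  txn=BusRdX+Flush  M[L2]=63
step 21: P2: store L0 := 10  ⟶  IIMI  (L0)  txn=BusRdX+Flush  M[L0]=99
step 22: P1: store L2 := 18  ⟶  IMII  (L2)  txn=∅  M[L2]=63
step 23: P1: load  L1  ⟶  OSII  (L1)  txn=BusRd  M[L1]=0
step 24: P3: store L2 := 32  ⟶  IIIM  (L2)  txn=BusRdX+Flush  M[L2]=18
step 25: P3: store L3 := 44  ⟶  IIIM  (L3)  txn=BusUpgr  M[L3]=20
step 26: P3: load  L2  ⟶  IIIM  (L2)  txn=∅  M[L2]=18

bus = none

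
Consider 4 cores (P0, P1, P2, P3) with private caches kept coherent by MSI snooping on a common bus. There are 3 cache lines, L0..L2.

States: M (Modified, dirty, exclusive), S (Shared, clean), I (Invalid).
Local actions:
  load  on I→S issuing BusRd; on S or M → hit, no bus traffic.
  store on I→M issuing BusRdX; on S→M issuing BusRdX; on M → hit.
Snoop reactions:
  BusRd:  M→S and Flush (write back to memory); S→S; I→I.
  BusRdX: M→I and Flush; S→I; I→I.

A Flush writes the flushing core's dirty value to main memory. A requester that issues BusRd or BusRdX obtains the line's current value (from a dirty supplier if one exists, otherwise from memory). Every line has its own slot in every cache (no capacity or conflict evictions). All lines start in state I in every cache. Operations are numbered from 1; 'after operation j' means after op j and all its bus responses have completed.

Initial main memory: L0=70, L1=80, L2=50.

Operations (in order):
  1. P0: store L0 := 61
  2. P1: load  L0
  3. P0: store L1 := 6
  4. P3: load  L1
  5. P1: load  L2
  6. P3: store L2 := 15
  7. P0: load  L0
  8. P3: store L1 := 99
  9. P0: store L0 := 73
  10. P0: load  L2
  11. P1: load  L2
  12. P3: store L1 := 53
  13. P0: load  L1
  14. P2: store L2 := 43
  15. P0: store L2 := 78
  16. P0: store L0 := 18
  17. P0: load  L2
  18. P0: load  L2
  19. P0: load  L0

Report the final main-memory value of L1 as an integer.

memory[L1] = 53

step 1: P0: store L0 := 61  ⟶  MIII  (L0)  txn=BusRdX  M[L0]=70
step 2: P1: load  L0  ⟶  SSII  (L0)  txn=BusRd+Flush  M[L0]=61
step 3: P0: store L1 := 6  ⟶  MIII  (L1)  txn=BusRdX  M[L1]=80
step 4: P3: load  L1  ⟶  SIIS  (L1)  txn=BusRd+Flush  M[L1]=6
step 5: P1: load  L2  ⟶  ISII  (L2)  txn=BusRd  M[L2]=50
step 6: P3: store L2 := 15  ⟶  IIIM  (L2)  txn=BusRdX  M[L2]=50
step 7: P0: load  L0  ⟶  SSII  (L0)  txn=∅  M[L0]=61
step 8: P3: store L1 := 99  ⟶  IIIM  (L1)  txn=BusRdX  M[L1]=6
step 9: P0: store L0 := 73  ⟶  MIII  (L0)  txn=BusRdX  M[L0]=61
step 10: P0: load  L2  ⟶  SIIS  (L2)  txn=BusRd+Flush  M[L2]=15
step 11: P1: load  L2  ⟶  SSIS  (L2)  txn=BusRd  M[L2]=15
step 12: P3: store L1 := 53  ⟶  IIIM  (L1)  txn=∅  M[L1]=6
step 13: P0: load  L1  ⟶  SIIS  (L1)  txn=BusRd+Flush  M[L1]=53
step 14: P2: store L2 := 43  ⟶  IIMI  (L2)  txn=BusRdX  M[L2]=15
step 15: P0: store L2 := 78  ⟶  MIII  (L2)  txn=BusRdX+Flush  M[L2]=43
step 16: P0: store L0 := 18  ⟶  MIII  (L0)  txn=∅  M[L0]=61
step 17: P0: load  L2  ⟶  MIII  (L2)  txn=∅  M[L2]=43
step 18: P0: load  L2  ⟶  MIII  (L2)  txn=∅  M[L2]=43
step 19: P0: load  L0  ⟶  MIII  (L0)  txn=∅  M[L0]=61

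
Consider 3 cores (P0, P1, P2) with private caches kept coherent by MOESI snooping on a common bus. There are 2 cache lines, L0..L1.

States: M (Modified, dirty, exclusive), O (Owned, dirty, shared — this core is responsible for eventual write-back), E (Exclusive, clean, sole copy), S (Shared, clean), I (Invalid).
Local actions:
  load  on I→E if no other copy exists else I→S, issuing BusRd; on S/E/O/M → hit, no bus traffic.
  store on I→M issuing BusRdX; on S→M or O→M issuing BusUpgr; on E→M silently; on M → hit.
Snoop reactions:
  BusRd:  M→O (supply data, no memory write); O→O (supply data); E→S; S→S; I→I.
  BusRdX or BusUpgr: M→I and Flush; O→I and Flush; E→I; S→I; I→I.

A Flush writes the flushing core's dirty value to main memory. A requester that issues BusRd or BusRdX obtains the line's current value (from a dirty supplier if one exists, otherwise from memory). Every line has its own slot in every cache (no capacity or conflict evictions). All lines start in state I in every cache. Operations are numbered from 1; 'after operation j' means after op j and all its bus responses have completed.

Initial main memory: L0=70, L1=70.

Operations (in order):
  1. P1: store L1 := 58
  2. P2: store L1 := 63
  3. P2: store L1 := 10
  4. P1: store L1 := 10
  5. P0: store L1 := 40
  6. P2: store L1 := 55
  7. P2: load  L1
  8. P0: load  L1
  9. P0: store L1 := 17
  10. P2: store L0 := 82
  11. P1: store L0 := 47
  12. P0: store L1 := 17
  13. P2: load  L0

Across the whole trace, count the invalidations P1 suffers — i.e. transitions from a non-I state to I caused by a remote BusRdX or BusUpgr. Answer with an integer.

invalidations = 2

[1] P1: store L1 := 58 | P0:I, P1:M(58), P2:I | bus: BusRdX
[2] P2: store L1 := 63 | P0:I, P1:I, P2:M(63) | bus: BusRdX,Flush
[3] P2: store L1 := 10 | P0:I, P1:I, P2:M(10) | bus: none
[4] P1: store L1 := 10 | P0:I, P1:M(10), P2:I | bus: BusRdX,Flush
[5] P0: store L1 := 40 | P0:M(40), P1:I, P2:I | bus: BusRdX,Flush
[6] P2: store L1 := 55 | P0:I, P1:I, P2:M(55) | bus: BusRdX,Flush
[7] P2: load  L1 | P0:I, P1:I, P2:M(55) | bus: none
[8] P0: load  L1 | P0:S(55), P1:I, P2:O(55) | bus: BusRd
[9] P0: store L1 := 17 | P0:M(17), P1:I, P2:I | bus: BusUpgr,Flush
[10] P2: store L0 := 82 | P0:I, P1:I, P2:M(82) | bus: BusRdX
[11] P1: store L0 := 47 | P0:I, P1:M(47), P2:I | bus: BusRdX,Flush
[12] P0: store L1 := 17 | P0:M(17), P1:I, P2:I | bus: none
[13] P2: load  L0 | P0:I, P1:O(47), P2:S(47) | bus: BusRd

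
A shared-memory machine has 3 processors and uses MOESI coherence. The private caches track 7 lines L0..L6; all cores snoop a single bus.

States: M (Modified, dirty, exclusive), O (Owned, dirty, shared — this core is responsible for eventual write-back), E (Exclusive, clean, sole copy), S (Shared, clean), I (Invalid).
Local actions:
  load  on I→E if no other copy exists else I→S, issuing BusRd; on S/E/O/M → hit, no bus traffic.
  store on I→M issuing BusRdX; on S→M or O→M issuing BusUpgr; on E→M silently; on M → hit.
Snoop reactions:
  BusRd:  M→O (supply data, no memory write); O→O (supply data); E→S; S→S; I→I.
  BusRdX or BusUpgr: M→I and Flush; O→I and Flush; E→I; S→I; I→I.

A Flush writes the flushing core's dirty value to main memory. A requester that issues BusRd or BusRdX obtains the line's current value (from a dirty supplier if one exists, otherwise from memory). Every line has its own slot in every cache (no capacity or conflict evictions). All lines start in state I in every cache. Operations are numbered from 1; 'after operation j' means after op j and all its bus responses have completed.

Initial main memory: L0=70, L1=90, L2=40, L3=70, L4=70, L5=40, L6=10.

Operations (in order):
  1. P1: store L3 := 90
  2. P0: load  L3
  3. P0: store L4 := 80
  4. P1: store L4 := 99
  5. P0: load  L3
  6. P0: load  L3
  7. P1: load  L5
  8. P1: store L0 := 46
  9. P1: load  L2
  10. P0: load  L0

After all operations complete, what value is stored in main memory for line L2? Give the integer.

memory[L2] = 40

1. P1: store L3 := 90  bus=[BusRdX]  L3: P0=I P1=M P2=I  mem[L3]=70
2. P0: load  L3  bus=[BusRd]  L3: P0=S P1=O P2=I  mem[L3]=70
3. P0: store L4 := 80  bus=[BusRdX]  L4: P0=M P1=I P2=I  mem[L4]=70
4. P1: store L4 := 99  bus=[BusRdX,Flush]  L4: P0=I P1=M P2=I  mem[L4]=80
5. P0: load  L3  bus=[-]  L3: P0=S P1=O P2=I  mem[L3]=70
6. P0: load  L3  bus=[-]  L3: P0=S P1=O P2=I  mem[L3]=70
7. P1: load  L5  bus=[BusRd]  L5: P0=I P1=E P2=I  mem[L5]=40
8. P1: store L0 := 46  bus=[BusRdX]  L0: P0=I P1=M P2=I  mem[L0]=70
9. P1: load  L2  bus=[BusRd]  L2: P0=I P1=E P2=I  mem[L2]=40
10. P0: load  L0  bus=[BusRd]  L0: P0=S P1=O P2=I  mem[L0]=70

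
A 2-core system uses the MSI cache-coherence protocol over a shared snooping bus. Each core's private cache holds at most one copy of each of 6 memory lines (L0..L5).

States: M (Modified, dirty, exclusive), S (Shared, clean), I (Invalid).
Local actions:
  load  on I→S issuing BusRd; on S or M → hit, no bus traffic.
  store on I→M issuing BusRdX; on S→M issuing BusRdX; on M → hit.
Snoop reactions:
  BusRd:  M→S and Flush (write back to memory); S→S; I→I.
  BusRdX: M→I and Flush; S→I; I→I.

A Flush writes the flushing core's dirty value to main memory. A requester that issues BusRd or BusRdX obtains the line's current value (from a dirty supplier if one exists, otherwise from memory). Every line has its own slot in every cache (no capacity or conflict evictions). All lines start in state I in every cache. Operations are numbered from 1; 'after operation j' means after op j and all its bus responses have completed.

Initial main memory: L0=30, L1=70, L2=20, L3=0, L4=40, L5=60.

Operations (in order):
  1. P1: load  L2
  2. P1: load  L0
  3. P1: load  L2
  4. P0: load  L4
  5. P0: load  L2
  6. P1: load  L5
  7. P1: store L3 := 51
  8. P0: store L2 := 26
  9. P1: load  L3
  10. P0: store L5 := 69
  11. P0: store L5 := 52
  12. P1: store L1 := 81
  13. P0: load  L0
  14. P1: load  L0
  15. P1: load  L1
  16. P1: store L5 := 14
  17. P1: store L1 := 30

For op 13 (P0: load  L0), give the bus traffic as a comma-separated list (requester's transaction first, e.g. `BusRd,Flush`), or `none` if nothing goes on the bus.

bus = BusRd

  op1 P1: load  L2 → I/S on L2; bus BusRd; mem=20
  op2 P1: load  L0 → I/S on L0; bus BusRd; mem=30
  op3 P1: load  L2 → I/S on L2; bus (none); mem=20
  op4 P0: load  L4 → S/I on L4; bus BusRd; mem=40
  op5 P0: load  L2 → S/S on L2; bus BusRd; mem=20
  op6 P1: load  L5 → I/S on L5; bus BusRd; mem=60
  op7 P1: store L3 := 51 → I/M on L3; bus BusRdX; mem=0
  op8 P0: store L2 := 26 → M/I on L2; bus BusRdX; mem=20
  op9 P1: load  L3 → I/M on L3; bus (none); mem=0
  op10 P0: store L5 := 69 → M/I on L5; bus BusRdX; mem=60
  op11 P0: store L5 := 52 → M/I on L5; bus (none); mem=60
  op12 P1: store L1 := 81 → I/M on L1; bus BusRdX; mem=70
  op13 P0: load  L0 → S/S on L0; bus BusRd; mem=30
  op14 P1: load  L0 → S/S on L0; bus (none); mem=30
  op15 P1: load  L1 → I/M on L1; bus (none); mem=70
  op16 P1: store L5 := 14 → I/M on L5; bus BusRdX Flush; mem=52
  op17 P1: store L1 := 30 → I/M on L1; bus (none); mem=70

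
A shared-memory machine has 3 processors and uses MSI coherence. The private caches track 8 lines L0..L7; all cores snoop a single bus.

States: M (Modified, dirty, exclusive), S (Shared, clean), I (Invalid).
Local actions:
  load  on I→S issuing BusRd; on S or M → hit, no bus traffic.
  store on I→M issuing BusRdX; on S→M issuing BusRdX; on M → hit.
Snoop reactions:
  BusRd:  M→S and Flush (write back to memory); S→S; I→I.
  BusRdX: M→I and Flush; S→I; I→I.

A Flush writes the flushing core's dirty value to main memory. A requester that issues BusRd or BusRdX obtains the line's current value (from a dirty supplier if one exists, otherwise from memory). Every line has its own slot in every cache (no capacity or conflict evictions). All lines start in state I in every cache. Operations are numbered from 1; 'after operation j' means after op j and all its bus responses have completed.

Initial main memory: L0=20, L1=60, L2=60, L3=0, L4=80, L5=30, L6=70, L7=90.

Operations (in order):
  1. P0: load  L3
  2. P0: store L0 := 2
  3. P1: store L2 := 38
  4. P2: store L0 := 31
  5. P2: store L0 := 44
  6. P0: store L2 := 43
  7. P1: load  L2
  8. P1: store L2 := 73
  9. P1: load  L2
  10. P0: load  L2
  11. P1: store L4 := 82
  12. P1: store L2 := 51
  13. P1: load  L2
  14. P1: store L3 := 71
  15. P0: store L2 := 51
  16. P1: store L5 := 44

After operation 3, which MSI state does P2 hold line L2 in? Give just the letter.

  op1 P0: load  L3 → S/I/I on L3; bus BusRd; mem=0
  op2 P0: store L0 := 2 → M/I/I on L0; bus BusRdX; mem=20
  op3 P1: store L2 := 38 → I/M/I on L2; bus BusRdX; mem=60
  op4 P2: store L0 := 31 → I/I/M on L0; bus BusRdX Flush; mem=2
  op5 P2: store L0 := 44 → I/I/M on L0; bus (none); mem=2
  op6 P0: store L2 := 43 → M/I/I on L2; bus BusRdX Flush; mem=38
  op7 P1: load  L2 → S/S/I on L2; bus BusRd Flush; mem=43
  op8 P1: store L2 := 73 → I/M/I on L2; bus BusRdX; mem=43
  op9 P1: load  L2 → I/M/I on L2; bus (none); mem=43
  op10 P0: load  L2 → S/S/I on L2; bus BusRd Flush; mem=73
  op11 P1: store L4 := 82 → I/M/I on L4; bus BusRdX; mem=80
  op12 P1: store L2 := 51 → I/M/I on L2; bus BusRdX; mem=73
  op13 P1: load  L2 → I/M/I on L2; bus (none); mem=73
  op14 P1: store L3 := 71 → I/M/I on L3; bus BusRdX; mem=0
  op15 P0: store L2 := 51 → M/I/I on L2; bus BusRdX Flush; mem=51
  op16 P1: store L5 := 44 → I/M/I on L5; bus BusRdX; mem=30

state = I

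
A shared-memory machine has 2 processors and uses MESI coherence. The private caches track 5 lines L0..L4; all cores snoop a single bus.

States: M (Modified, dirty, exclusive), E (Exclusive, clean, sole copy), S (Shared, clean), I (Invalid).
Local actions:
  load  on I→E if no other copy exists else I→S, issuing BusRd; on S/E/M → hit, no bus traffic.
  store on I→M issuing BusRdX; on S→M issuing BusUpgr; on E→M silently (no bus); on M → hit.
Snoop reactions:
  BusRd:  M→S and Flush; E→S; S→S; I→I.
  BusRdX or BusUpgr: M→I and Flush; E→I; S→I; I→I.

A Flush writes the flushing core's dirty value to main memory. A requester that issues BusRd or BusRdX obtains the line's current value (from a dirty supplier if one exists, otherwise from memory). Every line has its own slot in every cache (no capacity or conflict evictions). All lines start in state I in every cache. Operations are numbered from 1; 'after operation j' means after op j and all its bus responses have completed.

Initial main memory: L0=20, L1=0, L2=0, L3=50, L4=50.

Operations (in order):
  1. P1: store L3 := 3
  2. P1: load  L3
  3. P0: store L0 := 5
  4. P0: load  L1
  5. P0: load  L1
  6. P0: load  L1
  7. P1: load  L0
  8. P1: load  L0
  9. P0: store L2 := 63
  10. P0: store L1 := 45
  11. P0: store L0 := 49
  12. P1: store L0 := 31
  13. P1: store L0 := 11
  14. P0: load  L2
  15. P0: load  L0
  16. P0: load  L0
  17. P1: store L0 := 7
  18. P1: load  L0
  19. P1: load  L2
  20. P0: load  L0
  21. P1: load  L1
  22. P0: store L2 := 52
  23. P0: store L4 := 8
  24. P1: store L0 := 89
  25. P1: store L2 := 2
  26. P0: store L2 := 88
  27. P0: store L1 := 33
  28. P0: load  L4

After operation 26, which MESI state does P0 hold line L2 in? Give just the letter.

state = M

  op1 P1: store L3 := 3 → I/M on L3; bus BusRdX; mem=50
  op2 P1: load  L3 → I/M on L3; bus (none); mem=50
  op3 P0: store L0 := 5 → M/I on L0; bus BusRdX; mem=20
  op4 P0: load  L1 → E/I on L1; bus BusRd; mem=0
  op5 P0: load  L1 → E/I on L1; bus (none); mem=0
  op6 P0: load  L1 → E/I on L1; bus (none); mem=0
  op7 P1: load  L0 → S/S on L0; bus BusRd Flush; mem=5
  op8 P1: load  L0 → S/S on L0; bus (none); mem=5
  op9 P0: store L2 := 63 → M/I on L2; bus BusRdX; mem=0
  op10 P0: store L1 := 45 → M/I on L1; bus (none); mem=0
  op11 P0: store L0 := 49 → M/I on L0; bus BusUpgr; mem=5
  op12 P1: store L0 := 31 → I/M on L0; bus BusRdX Flush; mem=49
  op13 P1: store L0 := 11 → I/M on L0; bus (none); mem=49
  op14 P0: load  L2 → M/I on L2; bus (none); mem=0
  op15 P0: load  L0 → S/S on L0; bus BusRd Flush; mem=11
  op16 P0: load  L0 → S/S on L0; bus (none); mem=11
  op17 P1: store L0 := 7 → I/M on L0; bus BusUpgr; mem=11
  op18 P1: load  L0 → I/M on L0; bus (none); mem=11
  op19 P1: load  L2 → S/S on L2; bus BusRd Flush; mem=63
  op20 P0: load  L0 → S/S on L0; bus BusRd Flush; mem=7
  op21 P1: load  L1 → S/S on L1; bus BusRd Flush; mem=45
  op22 P0: store L2 := 52 → M/I on L2; bus BusUpgr; mem=63
  op23 P0: store L4 := 8 → M/I on L4; bus BusRdX; mem=50
  op24 P1: store L0 := 89 → I/M on L0; bus BusUpgr; mem=7
  op25 P1: store L2 := 2 → I/M on L2; bus BusRdX Flush; mem=52
  op26 P0: store L2 := 88 → M/I on L2; bus BusRdX Flush; mem=2
  op27 P0: store L1 := 33 → M/I on L1; bus BusUpgr; mem=45
  op28 P0: load  L4 → M/I on L4; bus (none); mem=50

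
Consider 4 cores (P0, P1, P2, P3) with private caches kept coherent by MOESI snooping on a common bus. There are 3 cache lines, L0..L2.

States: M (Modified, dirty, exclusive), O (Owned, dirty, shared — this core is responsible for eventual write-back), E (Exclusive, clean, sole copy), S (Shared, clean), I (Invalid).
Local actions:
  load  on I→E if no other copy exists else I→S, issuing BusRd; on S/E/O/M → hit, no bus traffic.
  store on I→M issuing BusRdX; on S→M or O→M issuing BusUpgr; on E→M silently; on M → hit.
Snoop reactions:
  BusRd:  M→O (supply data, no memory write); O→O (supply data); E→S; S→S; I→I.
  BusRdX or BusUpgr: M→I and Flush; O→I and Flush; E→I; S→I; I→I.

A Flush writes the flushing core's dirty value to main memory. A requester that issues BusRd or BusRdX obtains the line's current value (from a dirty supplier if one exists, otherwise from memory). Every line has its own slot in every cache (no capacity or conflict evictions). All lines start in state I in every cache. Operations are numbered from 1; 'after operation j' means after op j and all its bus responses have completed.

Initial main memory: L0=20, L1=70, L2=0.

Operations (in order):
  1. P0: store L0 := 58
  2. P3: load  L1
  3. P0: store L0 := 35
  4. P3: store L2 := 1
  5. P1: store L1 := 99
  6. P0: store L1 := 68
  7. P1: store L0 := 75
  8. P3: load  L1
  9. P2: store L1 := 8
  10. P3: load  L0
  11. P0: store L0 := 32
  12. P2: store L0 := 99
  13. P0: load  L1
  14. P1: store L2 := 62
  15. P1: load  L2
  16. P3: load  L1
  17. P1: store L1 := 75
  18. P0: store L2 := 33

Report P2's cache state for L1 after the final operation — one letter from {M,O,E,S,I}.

state = I

[1] P0: store L0 := 58 | P0:M(58), P1:I, P2:I, P3:I | bus: BusRdX
[2] P3: load  L1 | P0:I, P1:I, P2:I, P3:E(70) | bus: BusRd
[3] P0: store L0 := 35 | P0:M(35), P1:I, P2:I, P3:I | bus: none
[4] P3: store L2 := 1 | P0:I, P1:I, P2:I, P3:M(1) | bus: BusRdX
[5] P1: store L1 := 99 | P0:I, P1:M(99), P2:I, P3:I | bus: BusRdX
[6] P0: store L1 := 68 | P0:M(68), P1:I, P2:I, P3:I | bus: BusRdX,Flush
[7] P1: store L0 := 75 | P0:I, P1:M(75), P2:I, P3:I | bus: BusRdX,Flush
[8] P3: load  L1 | P0:O(68), P1:I, P2:I, P3:S(68) | bus: BusRd
[9] P2: store L1 := 8 | P0:I, P1:I, P2:M(8), P3:I | bus: BusRdX,Flush
[10] P3: load  L0 | P0:I, P1:O(75), P2:I, P3:S(75) | bus: BusRd
[11] P0: store L0 := 32 | P0:M(32), P1:I, P2:I, P3:I | bus: BusRdX,Flush
[12] P2: store L0 := 99 | P0:I, P1:I, P2:M(99), P3:I | bus: BusRdX,Flush
[13] P0: load  L1 | P0:S(8), P1:I, P2:O(8), P3:I | bus: BusRd
[14] P1: store L2 := 62 | P0:I, P1:M(62), P2:I, P3:I | bus: BusRdX,Flush
[15] P1: load  L2 | P0:I, P1:M(62), P2:I, P3:I | bus: none
[16] P3: load  L1 | P0:S(8), P1:I, P2:O(8), P3:S(8) | bus: BusRd
[17] P1: store L1 := 75 | P0:I, P1:M(75), P2:I, P3:I | bus: BusRdX,Flush
[18] P0: store L2 := 33 | P0:M(33), P1:I, P2:I, P3:I | bus: BusRdX,Flush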